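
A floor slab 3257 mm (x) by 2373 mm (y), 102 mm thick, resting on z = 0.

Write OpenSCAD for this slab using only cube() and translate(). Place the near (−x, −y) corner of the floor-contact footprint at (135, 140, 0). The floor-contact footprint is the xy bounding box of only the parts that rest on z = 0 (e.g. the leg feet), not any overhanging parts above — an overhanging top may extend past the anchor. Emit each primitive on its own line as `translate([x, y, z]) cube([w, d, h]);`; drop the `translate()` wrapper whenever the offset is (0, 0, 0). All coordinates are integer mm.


translate([135, 140, 0]) cube([3257, 2373, 102]);


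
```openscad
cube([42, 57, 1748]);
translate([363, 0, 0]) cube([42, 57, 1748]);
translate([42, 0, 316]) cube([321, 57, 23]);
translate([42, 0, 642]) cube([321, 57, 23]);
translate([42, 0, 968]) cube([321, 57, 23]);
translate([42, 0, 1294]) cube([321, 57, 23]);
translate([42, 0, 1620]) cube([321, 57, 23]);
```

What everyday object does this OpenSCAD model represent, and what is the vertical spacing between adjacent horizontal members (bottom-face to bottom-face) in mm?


A ladder. The rung spacing is 326 mm.

Two tall 42×57 posts with 5 short bars between them — a ladder. Adjacent rungs sit at z = 316 and z = 642, so the spacing is 642 − 316 = 326 mm.


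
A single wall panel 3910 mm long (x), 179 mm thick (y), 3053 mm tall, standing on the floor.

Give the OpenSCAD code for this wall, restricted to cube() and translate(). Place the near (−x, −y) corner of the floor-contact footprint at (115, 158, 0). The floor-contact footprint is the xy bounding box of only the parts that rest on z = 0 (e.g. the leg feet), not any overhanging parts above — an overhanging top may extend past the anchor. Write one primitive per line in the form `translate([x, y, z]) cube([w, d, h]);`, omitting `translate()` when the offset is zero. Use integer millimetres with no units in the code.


translate([115, 158, 0]) cube([3910, 179, 3053]);


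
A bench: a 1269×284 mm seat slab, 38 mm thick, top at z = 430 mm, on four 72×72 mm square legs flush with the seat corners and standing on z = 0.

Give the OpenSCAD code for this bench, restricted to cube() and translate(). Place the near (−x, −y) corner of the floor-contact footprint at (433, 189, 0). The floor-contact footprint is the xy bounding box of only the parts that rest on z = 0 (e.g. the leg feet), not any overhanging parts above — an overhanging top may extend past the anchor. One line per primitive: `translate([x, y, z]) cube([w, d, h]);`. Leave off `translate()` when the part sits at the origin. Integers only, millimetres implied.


translate([433, 189, 392]) cube([1269, 284, 38]);
translate([433, 189, 0]) cube([72, 72, 392]);
translate([433, 401, 0]) cube([72, 72, 392]);
translate([1630, 189, 0]) cube([72, 72, 392]);
translate([1630, 401, 0]) cube([72, 72, 392]);


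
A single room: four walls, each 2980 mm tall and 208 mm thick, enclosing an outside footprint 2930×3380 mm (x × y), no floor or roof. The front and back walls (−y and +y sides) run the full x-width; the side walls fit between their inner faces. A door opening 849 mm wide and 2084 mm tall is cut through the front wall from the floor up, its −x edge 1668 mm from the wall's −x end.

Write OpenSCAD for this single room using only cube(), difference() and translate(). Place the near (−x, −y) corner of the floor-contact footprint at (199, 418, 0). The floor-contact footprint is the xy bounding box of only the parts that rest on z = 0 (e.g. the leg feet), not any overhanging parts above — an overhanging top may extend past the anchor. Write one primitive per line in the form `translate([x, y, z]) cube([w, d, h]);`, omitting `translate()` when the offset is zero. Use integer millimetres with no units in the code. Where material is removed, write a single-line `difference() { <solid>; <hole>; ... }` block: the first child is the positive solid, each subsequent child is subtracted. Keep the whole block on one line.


difference() { translate([199, 418, 0]) cube([2930, 208, 2980]); translate([1867, 418, 0]) cube([849, 208, 2084]); }
translate([199, 3590, 0]) cube([2930, 208, 2980]);
translate([199, 626, 0]) cube([208, 2964, 2980]);
translate([2921, 626, 0]) cube([208, 2964, 2980]);


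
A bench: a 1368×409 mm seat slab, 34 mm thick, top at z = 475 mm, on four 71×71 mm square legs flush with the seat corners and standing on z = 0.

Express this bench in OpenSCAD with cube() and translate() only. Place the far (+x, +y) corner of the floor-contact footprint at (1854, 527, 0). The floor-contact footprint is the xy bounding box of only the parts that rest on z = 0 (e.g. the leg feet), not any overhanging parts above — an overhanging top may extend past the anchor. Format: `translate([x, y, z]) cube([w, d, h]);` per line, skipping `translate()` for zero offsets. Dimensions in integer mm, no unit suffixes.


translate([486, 118, 441]) cube([1368, 409, 34]);
translate([486, 118, 0]) cube([71, 71, 441]);
translate([486, 456, 0]) cube([71, 71, 441]);
translate([1783, 118, 0]) cube([71, 71, 441]);
translate([1783, 456, 0]) cube([71, 71, 441]);


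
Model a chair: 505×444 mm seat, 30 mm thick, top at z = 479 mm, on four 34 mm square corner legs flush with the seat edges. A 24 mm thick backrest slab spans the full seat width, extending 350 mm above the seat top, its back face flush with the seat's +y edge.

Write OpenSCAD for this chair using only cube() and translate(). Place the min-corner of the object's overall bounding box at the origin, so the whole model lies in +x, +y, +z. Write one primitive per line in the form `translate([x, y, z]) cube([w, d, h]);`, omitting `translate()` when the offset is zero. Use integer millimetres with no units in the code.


// leg_h = 479 - 30 = 449
translate([0, 0, 449]) cube([505, 444, 30]);
cube([34, 34, 449]);
translate([471, 0, 0]) cube([34, 34, 449]);
translate([0, 410, 0]) cube([34, 34, 449]);
translate([471, 410, 0]) cube([34, 34, 449]);
translate([0, 420, 479]) cube([505, 24, 350]);


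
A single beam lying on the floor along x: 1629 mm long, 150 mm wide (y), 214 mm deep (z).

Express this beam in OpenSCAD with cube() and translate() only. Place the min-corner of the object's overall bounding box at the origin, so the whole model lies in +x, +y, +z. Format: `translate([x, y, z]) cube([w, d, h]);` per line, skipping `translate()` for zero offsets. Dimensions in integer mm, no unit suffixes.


cube([1629, 150, 214]);


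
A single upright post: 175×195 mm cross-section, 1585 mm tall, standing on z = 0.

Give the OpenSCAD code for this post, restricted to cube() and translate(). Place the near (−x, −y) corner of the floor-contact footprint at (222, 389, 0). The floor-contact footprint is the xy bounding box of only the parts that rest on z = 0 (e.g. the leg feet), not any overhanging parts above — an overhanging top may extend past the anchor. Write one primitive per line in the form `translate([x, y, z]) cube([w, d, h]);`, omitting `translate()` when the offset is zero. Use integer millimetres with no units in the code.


translate([222, 389, 0]) cube([175, 195, 1585]);


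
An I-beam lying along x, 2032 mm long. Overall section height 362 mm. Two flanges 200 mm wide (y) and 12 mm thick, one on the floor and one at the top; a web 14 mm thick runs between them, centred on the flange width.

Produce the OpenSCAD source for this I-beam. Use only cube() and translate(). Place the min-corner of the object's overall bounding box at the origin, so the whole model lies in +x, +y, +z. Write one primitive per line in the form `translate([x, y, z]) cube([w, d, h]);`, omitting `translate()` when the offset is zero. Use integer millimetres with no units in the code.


cube([2032, 200, 12]);
translate([0, 93, 12]) cube([2032, 14, 338]);
translate([0, 0, 350]) cube([2032, 200, 12]);


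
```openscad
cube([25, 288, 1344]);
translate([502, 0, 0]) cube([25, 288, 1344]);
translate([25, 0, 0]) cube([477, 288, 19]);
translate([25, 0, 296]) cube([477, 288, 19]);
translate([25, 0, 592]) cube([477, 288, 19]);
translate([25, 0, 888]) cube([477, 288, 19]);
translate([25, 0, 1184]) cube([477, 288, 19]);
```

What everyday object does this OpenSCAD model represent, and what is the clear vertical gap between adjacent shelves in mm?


A bookshelf. The clear shelf gap is 277 mm.

Two tall side panels with 5 horizontal boards between them — a bookshelf. The first two shelf undersides are at z = 0 and z = 296; with shelf thickness 19, the clear gap is 296 − 0 − 19 = 277 mm.


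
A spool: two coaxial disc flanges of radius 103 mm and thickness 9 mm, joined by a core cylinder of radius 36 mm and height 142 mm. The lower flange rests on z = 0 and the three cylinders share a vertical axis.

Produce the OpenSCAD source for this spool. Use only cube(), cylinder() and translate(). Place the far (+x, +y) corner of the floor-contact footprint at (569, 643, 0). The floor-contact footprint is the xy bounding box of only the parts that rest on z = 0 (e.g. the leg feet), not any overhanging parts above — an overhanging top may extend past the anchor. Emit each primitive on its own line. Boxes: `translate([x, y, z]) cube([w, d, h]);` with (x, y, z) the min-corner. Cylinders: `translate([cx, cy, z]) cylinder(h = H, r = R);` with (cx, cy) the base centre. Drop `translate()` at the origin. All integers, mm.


translate([466, 540, 0]) cylinder(h = 9, r = 103);
translate([466, 540, 9]) cylinder(h = 142, r = 36);
translate([466, 540, 151]) cylinder(h = 9, r = 103);


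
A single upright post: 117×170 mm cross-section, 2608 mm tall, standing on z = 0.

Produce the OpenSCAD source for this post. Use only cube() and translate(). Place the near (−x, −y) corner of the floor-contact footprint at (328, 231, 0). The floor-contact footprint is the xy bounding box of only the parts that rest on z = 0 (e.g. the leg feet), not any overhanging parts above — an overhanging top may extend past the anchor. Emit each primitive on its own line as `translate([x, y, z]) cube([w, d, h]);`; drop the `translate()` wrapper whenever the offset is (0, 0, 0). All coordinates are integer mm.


translate([328, 231, 0]) cube([117, 170, 2608]);


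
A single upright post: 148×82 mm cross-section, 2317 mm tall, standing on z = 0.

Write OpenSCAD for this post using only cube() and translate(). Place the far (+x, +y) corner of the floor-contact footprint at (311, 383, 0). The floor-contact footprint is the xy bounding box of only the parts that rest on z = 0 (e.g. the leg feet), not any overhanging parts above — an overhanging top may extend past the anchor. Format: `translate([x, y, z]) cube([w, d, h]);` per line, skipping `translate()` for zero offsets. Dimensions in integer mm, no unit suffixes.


translate([163, 301, 0]) cube([148, 82, 2317]);


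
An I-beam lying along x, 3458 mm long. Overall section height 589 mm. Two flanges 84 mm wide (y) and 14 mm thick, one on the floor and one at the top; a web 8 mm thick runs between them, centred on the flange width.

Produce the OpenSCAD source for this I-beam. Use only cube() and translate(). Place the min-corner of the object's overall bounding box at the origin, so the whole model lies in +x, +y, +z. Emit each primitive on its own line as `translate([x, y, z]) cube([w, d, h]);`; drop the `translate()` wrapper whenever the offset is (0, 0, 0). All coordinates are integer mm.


cube([3458, 84, 14]);
translate([0, 38, 14]) cube([3458, 8, 561]);
translate([0, 0, 575]) cube([3458, 84, 14]);


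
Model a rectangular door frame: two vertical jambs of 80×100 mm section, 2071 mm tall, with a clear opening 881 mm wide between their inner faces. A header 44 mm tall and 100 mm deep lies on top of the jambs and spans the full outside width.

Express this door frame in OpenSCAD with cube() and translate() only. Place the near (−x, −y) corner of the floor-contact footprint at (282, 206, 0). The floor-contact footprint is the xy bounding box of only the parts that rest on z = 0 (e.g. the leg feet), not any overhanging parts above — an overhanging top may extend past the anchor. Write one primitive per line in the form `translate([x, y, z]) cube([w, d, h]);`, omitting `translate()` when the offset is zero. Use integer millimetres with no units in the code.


translate([282, 206, 0]) cube([80, 100, 2071]);
translate([1243, 206, 0]) cube([80, 100, 2071]);
translate([282, 206, 2071]) cube([1041, 100, 44]);


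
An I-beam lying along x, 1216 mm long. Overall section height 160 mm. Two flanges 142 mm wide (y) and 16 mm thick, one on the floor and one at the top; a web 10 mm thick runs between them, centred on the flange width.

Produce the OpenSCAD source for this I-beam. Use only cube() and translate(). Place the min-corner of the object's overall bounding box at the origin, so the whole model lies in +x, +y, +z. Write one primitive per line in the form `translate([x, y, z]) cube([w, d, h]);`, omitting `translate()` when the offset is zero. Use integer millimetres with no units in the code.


cube([1216, 142, 16]);
translate([0, 66, 16]) cube([1216, 10, 128]);
translate([0, 0, 144]) cube([1216, 142, 16]);


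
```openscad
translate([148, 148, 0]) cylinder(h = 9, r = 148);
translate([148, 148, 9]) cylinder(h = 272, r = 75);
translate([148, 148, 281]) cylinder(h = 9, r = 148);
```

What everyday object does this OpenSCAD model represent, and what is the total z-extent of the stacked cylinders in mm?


A spool. The overall height is 290 mm.

Three coaxial cylinders, large–small–large — a spool. Two 9 mm flanges and a 272 mm core give 9 + 272 + 9 = 290 mm.


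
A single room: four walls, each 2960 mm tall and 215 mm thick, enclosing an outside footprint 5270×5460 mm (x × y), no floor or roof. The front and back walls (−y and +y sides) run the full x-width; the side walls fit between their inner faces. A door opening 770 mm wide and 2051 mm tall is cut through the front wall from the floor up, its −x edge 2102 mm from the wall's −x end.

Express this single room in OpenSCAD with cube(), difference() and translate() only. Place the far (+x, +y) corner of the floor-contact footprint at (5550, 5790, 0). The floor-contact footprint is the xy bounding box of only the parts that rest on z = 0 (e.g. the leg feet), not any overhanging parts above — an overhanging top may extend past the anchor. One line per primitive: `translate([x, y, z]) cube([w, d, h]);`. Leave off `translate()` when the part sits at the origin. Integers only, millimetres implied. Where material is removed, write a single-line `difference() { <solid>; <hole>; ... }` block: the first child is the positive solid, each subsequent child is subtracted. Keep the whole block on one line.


difference() { translate([280, 330, 0]) cube([5270, 215, 2960]); translate([2382, 330, 0]) cube([770, 215, 2051]); }
translate([280, 5575, 0]) cube([5270, 215, 2960]);
translate([280, 545, 0]) cube([215, 5030, 2960]);
translate([5335, 545, 0]) cube([215, 5030, 2960]);


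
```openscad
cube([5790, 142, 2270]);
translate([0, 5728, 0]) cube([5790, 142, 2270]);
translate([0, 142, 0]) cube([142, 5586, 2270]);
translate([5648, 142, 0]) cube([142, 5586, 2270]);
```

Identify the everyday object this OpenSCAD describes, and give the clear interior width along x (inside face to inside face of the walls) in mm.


A house (or room) frame. The interior width is 5506 mm.

Four 2270 mm walls enclosing a rectangle with no floor or roof — a room or house frame. Outside width is 5790 mm and wall thickness is 142 mm, so the interior width is 5790 − 2 × 142 = 5506 mm.


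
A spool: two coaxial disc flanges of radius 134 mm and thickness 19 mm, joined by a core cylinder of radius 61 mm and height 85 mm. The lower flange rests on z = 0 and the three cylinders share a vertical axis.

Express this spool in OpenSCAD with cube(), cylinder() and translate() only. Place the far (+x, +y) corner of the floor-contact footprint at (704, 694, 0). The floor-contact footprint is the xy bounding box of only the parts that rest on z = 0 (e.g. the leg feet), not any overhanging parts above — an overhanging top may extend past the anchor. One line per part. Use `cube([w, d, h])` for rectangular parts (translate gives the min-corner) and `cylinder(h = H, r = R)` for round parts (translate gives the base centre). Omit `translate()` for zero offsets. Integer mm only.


translate([570, 560, 0]) cylinder(h = 19, r = 134);
translate([570, 560, 19]) cylinder(h = 85, r = 61);
translate([570, 560, 104]) cylinder(h = 19, r = 134);


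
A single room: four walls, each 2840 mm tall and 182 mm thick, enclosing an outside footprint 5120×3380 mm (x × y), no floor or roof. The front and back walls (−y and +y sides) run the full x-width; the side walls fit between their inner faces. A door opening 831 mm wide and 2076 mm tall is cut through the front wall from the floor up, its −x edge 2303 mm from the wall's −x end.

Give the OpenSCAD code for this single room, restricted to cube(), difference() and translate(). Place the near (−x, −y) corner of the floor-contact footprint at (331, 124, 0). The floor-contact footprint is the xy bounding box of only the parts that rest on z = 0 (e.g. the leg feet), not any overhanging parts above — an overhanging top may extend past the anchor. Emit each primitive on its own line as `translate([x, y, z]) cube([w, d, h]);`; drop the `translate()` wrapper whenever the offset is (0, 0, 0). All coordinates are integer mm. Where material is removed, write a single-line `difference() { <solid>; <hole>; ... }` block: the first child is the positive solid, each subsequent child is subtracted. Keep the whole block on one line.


difference() { translate([331, 124, 0]) cube([5120, 182, 2840]); translate([2634, 124, 0]) cube([831, 182, 2076]); }
translate([331, 3322, 0]) cube([5120, 182, 2840]);
translate([331, 306, 0]) cube([182, 3016, 2840]);
translate([5269, 306, 0]) cube([182, 3016, 2840]);


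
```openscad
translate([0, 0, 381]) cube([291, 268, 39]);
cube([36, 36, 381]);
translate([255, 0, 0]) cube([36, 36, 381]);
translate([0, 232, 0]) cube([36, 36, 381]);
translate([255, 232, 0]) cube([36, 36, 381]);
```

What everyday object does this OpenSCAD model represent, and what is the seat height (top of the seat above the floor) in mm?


A stool. The seat height is 420 mm.

A 291×268×39 slab at z = 381 on four corner posts — a stool. The seat top is 381 + 39 = 420 mm.


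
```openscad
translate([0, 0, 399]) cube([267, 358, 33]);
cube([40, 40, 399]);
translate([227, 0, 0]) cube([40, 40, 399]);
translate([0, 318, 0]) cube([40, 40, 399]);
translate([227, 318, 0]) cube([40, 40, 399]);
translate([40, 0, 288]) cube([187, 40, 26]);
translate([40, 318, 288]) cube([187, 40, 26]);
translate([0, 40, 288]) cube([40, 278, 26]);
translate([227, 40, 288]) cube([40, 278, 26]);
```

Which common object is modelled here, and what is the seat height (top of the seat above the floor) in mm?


A stool. The seat height is 432 mm.

A 267×358×33 slab at z = 399 on four corner posts — a stool. The seat top is 399 + 33 = 432 mm.


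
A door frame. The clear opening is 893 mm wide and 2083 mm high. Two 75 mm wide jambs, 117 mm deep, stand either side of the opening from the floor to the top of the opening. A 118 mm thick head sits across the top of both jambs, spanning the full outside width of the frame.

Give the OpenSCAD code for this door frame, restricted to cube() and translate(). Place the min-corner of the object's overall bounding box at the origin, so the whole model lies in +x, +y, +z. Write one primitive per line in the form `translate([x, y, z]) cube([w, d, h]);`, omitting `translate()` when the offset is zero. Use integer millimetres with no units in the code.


cube([75, 117, 2083]);
translate([968, 0, 0]) cube([75, 117, 2083]);
translate([0, 0, 2083]) cube([1043, 117, 118]);


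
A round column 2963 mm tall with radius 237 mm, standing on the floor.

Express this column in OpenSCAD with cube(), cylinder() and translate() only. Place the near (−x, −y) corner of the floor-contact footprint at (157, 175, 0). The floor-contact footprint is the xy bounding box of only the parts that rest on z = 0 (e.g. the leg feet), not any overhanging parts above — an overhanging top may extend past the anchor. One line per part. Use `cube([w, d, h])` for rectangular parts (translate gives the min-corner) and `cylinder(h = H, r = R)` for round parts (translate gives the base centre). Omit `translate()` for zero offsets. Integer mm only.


translate([394, 412, 0]) cylinder(h = 2963, r = 237);


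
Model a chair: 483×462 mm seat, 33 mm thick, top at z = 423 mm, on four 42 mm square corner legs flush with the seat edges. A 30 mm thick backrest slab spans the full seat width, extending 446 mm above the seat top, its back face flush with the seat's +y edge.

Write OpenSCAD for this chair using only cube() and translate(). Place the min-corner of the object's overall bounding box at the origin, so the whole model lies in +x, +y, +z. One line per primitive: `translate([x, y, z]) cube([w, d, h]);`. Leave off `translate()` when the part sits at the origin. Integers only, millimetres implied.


translate([0, 0, 390]) cube([483, 462, 33]);
cube([42, 42, 390]);
translate([441, 0, 0]) cube([42, 42, 390]);
translate([0, 420, 0]) cube([42, 42, 390]);
translate([441, 420, 0]) cube([42, 42, 390]);
translate([0, 432, 423]) cube([483, 30, 446]);


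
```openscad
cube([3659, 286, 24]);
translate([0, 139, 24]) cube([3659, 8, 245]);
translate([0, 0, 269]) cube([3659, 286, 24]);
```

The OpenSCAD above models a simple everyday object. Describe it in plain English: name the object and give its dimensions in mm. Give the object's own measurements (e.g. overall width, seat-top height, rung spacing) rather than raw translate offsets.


An I-beam lying along x, 3659 mm long. Overall section height 293 mm. Two flanges 286 mm wide (y) and 24 mm thick, one on the floor and one at the top; a web 8 mm thick runs between them, centred on the flange width.


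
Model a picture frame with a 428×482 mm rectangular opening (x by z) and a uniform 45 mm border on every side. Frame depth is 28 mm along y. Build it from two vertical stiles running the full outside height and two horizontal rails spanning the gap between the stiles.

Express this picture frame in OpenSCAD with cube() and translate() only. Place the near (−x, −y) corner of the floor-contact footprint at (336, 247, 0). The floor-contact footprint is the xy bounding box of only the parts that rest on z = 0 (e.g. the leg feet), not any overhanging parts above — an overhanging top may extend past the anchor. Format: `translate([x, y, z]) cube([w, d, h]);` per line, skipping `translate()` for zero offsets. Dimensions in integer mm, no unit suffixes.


translate([336, 247, 0]) cube([45, 28, 572]);
translate([809, 247, 0]) cube([45, 28, 572]);
translate([381, 247, 0]) cube([428, 28, 45]);
translate([381, 247, 527]) cube([428, 28, 45]);


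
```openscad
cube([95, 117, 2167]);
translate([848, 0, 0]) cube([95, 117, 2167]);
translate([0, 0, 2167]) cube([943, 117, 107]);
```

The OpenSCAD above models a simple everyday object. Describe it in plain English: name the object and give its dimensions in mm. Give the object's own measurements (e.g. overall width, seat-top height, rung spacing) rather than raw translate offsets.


A door frame. The clear opening is 753 mm wide and 2167 mm high. Two 95 mm wide jambs, 117 mm deep, stand either side of the opening from the floor to the top of the opening. A 107 mm thick head sits across the top of both jambs, spanning the full outside width of the frame.


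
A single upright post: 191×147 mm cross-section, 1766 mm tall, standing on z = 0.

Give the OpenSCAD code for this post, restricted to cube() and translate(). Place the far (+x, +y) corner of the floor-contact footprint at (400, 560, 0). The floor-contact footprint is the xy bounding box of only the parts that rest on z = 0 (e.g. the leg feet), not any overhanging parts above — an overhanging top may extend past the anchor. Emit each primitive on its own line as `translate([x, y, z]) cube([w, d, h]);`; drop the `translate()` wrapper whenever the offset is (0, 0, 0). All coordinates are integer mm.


translate([209, 413, 0]) cube([191, 147, 1766]);


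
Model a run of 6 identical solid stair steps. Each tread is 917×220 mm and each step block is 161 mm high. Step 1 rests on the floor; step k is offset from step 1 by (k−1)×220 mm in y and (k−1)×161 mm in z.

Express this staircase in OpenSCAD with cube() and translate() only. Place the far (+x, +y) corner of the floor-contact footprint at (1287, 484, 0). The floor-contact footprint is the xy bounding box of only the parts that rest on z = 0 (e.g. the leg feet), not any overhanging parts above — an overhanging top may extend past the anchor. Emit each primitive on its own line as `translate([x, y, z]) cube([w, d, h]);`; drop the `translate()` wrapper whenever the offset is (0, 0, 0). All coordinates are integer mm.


translate([370, 264, 0]) cube([917, 220, 161]);
translate([370, 484, 161]) cube([917, 220, 161]);
translate([370, 704, 322]) cube([917, 220, 161]);
translate([370, 924, 483]) cube([917, 220, 161]);
translate([370, 1144, 644]) cube([917, 220, 161]);
translate([370, 1364, 805]) cube([917, 220, 161]);


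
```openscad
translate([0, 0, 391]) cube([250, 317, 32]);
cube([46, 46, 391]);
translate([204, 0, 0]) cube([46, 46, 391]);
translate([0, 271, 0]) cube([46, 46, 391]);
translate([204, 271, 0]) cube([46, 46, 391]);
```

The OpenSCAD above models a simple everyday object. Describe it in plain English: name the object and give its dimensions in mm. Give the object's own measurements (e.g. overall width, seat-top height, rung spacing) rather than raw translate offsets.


A four-legged stool. The seat is a 250×317×32 mm slab whose top surface is at z = 423 mm; four square legs, each 46×46 mm in cross-section, run from the floor (z = 0) to the underside of the seat, each flush with a corner of the seat.


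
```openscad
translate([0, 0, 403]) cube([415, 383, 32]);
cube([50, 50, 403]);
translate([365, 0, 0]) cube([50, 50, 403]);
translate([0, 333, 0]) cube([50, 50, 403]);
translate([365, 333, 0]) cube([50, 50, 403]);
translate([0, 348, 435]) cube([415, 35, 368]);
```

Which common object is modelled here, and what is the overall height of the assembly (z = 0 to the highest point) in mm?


A chair. The overall height is 803 mm.

A slab on four corner posts with a tall panel at the back — a chair. The seat slab sits at z = 403 with thickness 32, and the 368 mm backrest starts at the seat top, so the overall height is 403 + 32 + 368 = 803 mm.


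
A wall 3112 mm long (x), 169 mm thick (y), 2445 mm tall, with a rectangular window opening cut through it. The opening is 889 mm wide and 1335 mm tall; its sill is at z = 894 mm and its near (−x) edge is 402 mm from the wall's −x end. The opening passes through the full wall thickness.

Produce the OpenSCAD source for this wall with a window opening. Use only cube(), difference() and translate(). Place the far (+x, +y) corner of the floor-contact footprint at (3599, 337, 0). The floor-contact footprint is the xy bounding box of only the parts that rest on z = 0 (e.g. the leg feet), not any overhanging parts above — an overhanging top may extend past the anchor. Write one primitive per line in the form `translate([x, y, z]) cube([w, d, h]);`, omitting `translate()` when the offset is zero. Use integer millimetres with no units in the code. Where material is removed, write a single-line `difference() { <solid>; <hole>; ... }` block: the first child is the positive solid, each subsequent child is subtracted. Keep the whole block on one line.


difference() { translate([487, 168, 0]) cube([3112, 169, 2445]); translate([889, 168, 894]) cube([889, 169, 1335]); }


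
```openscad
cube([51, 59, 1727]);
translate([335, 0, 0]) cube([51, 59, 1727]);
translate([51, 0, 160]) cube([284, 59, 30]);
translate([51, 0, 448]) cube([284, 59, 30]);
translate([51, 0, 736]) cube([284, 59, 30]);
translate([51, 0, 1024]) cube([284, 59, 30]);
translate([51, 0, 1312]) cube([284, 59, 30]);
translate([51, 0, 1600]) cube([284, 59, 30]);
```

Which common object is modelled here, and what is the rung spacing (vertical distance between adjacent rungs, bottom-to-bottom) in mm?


A ladder. The rung spacing is 288 mm.

Two tall 51×59 posts with 6 short bars between them — a ladder. Adjacent rungs sit at z = 160 and z = 448, so the spacing is 448 − 160 = 288 mm.


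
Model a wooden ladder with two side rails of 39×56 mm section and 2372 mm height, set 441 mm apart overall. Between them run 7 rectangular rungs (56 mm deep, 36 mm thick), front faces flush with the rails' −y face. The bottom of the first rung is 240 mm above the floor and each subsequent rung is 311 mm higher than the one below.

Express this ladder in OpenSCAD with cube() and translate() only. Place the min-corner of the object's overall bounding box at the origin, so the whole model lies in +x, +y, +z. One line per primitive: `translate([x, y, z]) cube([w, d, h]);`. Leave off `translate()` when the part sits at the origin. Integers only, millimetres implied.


cube([39, 56, 2372]);
translate([402, 0, 0]) cube([39, 56, 2372]);
translate([39, 0, 240]) cube([363, 56, 36]);
translate([39, 0, 551]) cube([363, 56, 36]);
translate([39, 0, 862]) cube([363, 56, 36]);
translate([39, 0, 1173]) cube([363, 56, 36]);
translate([39, 0, 1484]) cube([363, 56, 36]);
translate([39, 0, 1795]) cube([363, 56, 36]);
translate([39, 0, 2106]) cube([363, 56, 36]);


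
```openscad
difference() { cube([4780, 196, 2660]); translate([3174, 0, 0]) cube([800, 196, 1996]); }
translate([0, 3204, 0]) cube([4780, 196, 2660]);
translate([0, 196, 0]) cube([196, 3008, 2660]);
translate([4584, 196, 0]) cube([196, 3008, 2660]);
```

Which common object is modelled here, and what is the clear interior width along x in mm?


A single room. The interior width is 4388 mm.

Four walls enclosing a rectangle with a door in the front wall — a room. Outside width 4780 minus two 196 mm walls gives 4388 mm.


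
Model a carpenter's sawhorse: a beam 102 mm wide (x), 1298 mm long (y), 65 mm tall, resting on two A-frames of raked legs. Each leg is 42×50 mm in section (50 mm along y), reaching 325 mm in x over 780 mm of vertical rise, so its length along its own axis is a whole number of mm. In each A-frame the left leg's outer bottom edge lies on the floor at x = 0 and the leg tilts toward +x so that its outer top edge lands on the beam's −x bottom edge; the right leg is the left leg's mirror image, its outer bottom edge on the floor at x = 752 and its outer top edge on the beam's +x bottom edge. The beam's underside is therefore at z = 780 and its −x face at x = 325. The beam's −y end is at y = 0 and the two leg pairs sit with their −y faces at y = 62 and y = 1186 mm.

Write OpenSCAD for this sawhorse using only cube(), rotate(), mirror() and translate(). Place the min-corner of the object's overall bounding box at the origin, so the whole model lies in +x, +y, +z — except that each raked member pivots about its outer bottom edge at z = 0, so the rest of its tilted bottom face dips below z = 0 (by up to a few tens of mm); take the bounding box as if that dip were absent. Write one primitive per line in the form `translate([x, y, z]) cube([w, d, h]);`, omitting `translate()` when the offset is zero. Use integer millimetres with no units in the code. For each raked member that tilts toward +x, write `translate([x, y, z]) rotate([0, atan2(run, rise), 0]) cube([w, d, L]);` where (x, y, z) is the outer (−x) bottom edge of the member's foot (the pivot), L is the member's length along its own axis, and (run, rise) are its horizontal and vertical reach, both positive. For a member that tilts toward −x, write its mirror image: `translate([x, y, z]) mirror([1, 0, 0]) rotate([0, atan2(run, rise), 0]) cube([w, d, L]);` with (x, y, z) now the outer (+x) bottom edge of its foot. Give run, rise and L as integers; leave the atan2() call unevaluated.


translate([325, 0, 780]) cube([102, 1298, 65]);
translate([0, 62, 0]) rotate([0, atan2(325, 780), 0]) cube([42, 50, 845]);
translate([752, 62, 0]) mirror([1, 0, 0]) rotate([0, atan2(325, 780), 0]) cube([42, 50, 845]);
translate([0, 1186, 0]) rotate([0, atan2(325, 780), 0]) cube([42, 50, 845]);
translate([752, 1186, 0]) mirror([1, 0, 0]) rotate([0, atan2(325, 780), 0]) cube([42, 50, 845]);


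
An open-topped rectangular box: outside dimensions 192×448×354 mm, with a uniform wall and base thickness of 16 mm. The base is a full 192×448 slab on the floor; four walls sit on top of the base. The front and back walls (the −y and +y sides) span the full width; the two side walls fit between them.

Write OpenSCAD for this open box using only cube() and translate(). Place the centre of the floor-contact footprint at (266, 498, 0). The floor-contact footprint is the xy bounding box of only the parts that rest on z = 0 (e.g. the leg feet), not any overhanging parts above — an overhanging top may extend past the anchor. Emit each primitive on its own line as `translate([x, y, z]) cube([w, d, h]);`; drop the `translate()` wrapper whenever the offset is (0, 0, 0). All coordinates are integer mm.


translate([170, 274, 0]) cube([192, 448, 16]);
translate([170, 274, 16]) cube([192, 16, 338]);
translate([170, 706, 16]) cube([192, 16, 338]);
translate([170, 290, 16]) cube([16, 416, 338]);
translate([346, 290, 16]) cube([16, 416, 338]);


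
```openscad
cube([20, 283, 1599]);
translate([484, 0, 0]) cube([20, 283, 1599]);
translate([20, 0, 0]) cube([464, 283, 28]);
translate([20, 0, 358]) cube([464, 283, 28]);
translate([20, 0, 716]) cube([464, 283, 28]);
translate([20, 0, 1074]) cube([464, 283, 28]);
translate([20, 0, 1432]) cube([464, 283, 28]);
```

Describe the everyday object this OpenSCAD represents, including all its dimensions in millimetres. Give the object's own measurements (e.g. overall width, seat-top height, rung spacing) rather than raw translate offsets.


An open bookshelf. Two side panels, each 20 mm thick, 283 mm deep and 1599 mm tall, stand 504 mm apart (outside-to-outside). Between them sit 5 shelves, each 28 mm thick and 283 mm deep, spanning the full gap between the sides. The bottom shelf rests on the floor (its underside at z = 0) and the clear gap between one shelf's top and the next shelf's underside is 330 mm.


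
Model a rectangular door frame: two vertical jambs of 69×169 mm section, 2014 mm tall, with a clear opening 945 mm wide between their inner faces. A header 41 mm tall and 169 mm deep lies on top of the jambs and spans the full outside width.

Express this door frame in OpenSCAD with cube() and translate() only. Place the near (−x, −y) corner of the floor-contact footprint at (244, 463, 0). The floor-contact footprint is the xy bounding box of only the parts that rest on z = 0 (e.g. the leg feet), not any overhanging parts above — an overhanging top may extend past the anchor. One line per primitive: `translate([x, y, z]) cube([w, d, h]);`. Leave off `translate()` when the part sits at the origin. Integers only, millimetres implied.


translate([244, 463, 0]) cube([69, 169, 2014]);
translate([1258, 463, 0]) cube([69, 169, 2014]);
translate([244, 463, 2014]) cube([1083, 169, 41]);


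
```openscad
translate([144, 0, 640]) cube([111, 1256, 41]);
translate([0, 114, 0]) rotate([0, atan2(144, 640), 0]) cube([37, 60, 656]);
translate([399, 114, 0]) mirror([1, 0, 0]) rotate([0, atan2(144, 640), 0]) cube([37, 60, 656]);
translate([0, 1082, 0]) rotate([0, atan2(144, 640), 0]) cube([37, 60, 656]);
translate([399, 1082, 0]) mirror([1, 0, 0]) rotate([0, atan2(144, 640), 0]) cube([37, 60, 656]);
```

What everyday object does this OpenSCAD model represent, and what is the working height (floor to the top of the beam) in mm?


A sawhorse. The overall height is 681 mm.

A beam across two mirrored pairs of raked legs — a sawhorse. The beam's underside is at z = 640 (matching the legs' vertical rise in atan2(144, 640)) and the beam is 41 mm tall, so its top is at 640 + 41 = 681 mm. The raked legs top out at the beam's underside, so that is the highest point.


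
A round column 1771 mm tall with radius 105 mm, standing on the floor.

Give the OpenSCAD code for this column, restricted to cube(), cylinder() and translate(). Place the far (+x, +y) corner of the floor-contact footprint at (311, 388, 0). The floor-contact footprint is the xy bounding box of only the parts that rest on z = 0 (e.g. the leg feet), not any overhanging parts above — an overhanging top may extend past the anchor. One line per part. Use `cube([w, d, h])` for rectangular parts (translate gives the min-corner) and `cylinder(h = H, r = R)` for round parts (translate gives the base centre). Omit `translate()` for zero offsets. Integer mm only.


translate([206, 283, 0]) cylinder(h = 1771, r = 105);


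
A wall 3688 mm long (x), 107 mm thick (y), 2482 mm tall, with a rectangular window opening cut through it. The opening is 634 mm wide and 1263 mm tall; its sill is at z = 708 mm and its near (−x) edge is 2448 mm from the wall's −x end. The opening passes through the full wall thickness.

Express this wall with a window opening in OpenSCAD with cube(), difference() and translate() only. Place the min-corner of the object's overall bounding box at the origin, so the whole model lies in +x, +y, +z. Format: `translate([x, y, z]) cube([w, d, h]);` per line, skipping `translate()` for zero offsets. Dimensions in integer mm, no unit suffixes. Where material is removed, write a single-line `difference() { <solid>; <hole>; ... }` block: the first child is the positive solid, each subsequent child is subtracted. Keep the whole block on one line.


difference() { cube([3688, 107, 2482]); translate([2448, 0, 708]) cube([634, 107, 1263]); }


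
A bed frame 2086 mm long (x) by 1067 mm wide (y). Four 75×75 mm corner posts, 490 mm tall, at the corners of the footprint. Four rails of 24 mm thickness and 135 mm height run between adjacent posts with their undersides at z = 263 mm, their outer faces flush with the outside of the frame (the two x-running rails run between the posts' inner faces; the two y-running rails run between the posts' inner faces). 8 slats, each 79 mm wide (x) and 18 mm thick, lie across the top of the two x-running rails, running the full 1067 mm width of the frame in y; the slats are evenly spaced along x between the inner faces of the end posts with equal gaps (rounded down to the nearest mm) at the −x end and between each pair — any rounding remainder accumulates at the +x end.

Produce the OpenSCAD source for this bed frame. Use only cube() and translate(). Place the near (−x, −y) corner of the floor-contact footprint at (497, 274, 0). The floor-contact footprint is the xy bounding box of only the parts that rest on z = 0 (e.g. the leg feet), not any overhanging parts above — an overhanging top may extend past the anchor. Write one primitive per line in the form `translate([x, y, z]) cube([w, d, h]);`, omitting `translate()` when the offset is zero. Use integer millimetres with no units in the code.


translate([497, 274, 0]) cube([75, 75, 490]);
translate([497, 1266, 0]) cube([75, 75, 490]);
translate([2508, 274, 0]) cube([75, 75, 490]);
translate([2508, 1266, 0]) cube([75, 75, 490]);
translate([572, 274, 263]) cube([1936, 24, 135]);
translate([572, 1317, 263]) cube([1936, 24, 135]);
translate([497, 349, 263]) cube([24, 917, 135]);
translate([2559, 349, 263]) cube([24, 917, 135]);
translate([716, 274, 398]) cube([79, 1067, 18]);
translate([939, 274, 398]) cube([79, 1067, 18]);
translate([1162, 274, 398]) cube([79, 1067, 18]);
translate([1385, 274, 398]) cube([79, 1067, 18]);
translate([1608, 274, 398]) cube([79, 1067, 18]);
translate([1831, 274, 398]) cube([79, 1067, 18]);
translate([2054, 274, 398]) cube([79, 1067, 18]);
translate([2277, 274, 398]) cube([79, 1067, 18]);


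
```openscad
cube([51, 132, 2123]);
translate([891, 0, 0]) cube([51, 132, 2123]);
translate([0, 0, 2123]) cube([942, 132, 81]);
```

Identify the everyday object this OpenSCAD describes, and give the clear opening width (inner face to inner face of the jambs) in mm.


A door frame. The clear opening width is 840 mm.

Two 2123 mm tall posts with a header on top — a door frame. The left jamb is 51 mm wide at x = 0; the right jamb starts at x = 891. The clear opening is 891 − 51 = 840 mm.
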